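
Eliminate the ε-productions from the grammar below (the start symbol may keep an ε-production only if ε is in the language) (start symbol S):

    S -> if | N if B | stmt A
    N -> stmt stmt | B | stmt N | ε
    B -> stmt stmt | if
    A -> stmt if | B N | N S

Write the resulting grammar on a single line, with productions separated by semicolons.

The nullable symbols are {N}.
ε ∉ L(G), so no ε-production is kept.
For each production, add variants omitting each subset of nullable occurrences: S → N if B gives N if B | if B. N → stmt N gives stmt N | stmt. A → B N gives B N | B. A → N S gives N S | S.

S -> if | N if B | if B | stmt A; N -> stmt stmt | B | stmt N | stmt; B -> stmt stmt | if; A -> stmt if | B N | B | N S | S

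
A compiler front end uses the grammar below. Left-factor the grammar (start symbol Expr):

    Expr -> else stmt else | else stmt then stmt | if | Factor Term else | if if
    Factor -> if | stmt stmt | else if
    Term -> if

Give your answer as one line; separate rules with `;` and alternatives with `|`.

Expr has alternatives sharing prefix 'else stmt': factor to Expr → else stmt Expr1 with Expr1 → else | then stmt.
Expr has alternatives sharing prefix 'if': factor to Expr → if Expr2 with Expr2 → ε | if.

Expr -> Factor Term else | else stmt Expr1 | if Expr2; Factor -> if | stmt stmt | else if; Term -> if; Expr1 -> else | then stmt; Expr2 -> ε | if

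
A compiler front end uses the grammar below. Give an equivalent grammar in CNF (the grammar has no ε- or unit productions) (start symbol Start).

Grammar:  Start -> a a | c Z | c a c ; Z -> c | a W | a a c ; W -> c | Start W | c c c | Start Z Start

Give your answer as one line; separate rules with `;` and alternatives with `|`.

Introduce a nonterminal for each terminal appearing in a rule of length ≥ 2: X1 → a, X2 → c.
Binarize each right-hand side of length ≥ 3 by chaining fresh nonterminals (Y1, Y2, …): affected rules were Start → X2 X1 X2; Z → X1 X1 X2; W → X2 X2 X2; W → Start Z Start.

Start -> X1 X1 | X2 Z | X2 Y1; Z -> c | X1 W | X1 Y2; W -> c | Start W | X2 Y3 | Start Y4; X1 -> a; X2 -> c; Y1 -> X1 X2; Y2 -> X1 X2; Y3 -> X2 X2; Y4 -> Z Start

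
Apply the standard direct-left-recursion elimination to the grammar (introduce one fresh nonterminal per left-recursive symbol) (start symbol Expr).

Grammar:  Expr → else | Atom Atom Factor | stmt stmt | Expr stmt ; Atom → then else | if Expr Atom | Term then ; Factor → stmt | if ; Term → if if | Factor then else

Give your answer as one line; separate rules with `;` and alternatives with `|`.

Expr → else Expr1 | Atom Atom Factor Expr1 | stmt stmt Expr1; Atom → then else | if Expr Atom | Term then; Factor → stmt | if; Term → if if | Factor then else; Expr1 → stmt Expr1 | eps

Directly left-recursive nonterminal: Expr.
For Expr: α = {stmt}, β = {else, Atom Atom Factor, stmt stmt}. Rewrite as Expr → β Expr1 and Expr1 → α Expr1 | ε.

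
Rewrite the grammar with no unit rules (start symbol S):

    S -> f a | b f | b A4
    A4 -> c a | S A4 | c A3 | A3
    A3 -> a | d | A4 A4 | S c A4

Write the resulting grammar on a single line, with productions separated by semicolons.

Unit pairs: A4 ⇒* {A3}.
For every A with A ⇒* B via unit rules, add B's non-unit alternatives to A; then delete every rule of the form X → Y.

S -> f a | b f | b A4; A4 -> c a | S A4 | c A3 | a | d | A4 A4 | S c A4; A3 -> a | d | A4 A4 | S c A4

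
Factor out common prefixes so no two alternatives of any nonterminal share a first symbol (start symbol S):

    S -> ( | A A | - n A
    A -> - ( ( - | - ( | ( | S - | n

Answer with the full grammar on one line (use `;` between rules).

A has alternatives sharing prefix '- (': factor to A → - ( A' with A' → ( - | ε.

S -> ( | A A | - n A; A -> ( | S - | n | - ( A'; A' -> ( - | eps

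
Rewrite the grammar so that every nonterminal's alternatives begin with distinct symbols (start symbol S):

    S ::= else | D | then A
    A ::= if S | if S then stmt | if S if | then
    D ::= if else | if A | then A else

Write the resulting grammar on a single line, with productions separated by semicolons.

S ::= else | D | then A; A ::= then | if S A'; D ::= then A else | if D'; A' ::= ε | then stmt | if; D' ::= else | A

A has alternatives sharing prefix 'if S': factor to A → if S A' with A' → ε | then stmt | if.
D has alternatives sharing prefix 'if': factor to D → if D' with D' → else | A.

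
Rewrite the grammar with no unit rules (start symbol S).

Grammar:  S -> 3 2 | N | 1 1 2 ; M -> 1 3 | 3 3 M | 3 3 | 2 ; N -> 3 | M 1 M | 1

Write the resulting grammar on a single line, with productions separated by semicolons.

Unit pairs: S ⇒* {N}.
For each unit pair (A, B), copy every non-unit production of B to A, then drop all unit productions.

S -> 3 2 | 1 1 2 | 3 | M 1 M | 1; M -> 1 3 | 3 3 M | 3 3 | 2; N -> 3 | M 1 M | 1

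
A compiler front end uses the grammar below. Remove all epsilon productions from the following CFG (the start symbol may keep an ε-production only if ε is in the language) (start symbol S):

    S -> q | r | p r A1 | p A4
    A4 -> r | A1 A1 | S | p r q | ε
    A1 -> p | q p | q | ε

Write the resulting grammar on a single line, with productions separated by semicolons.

S -> q | r | p r A1 | p r | p A4 | p; A4 -> r | A1 A1 | A1 | S | p r q; A1 -> p | q p | q

Nullable set = {A1, A4}.
ε ∉ L(G), so no ε-production is kept.
Add the nullable-subset variants: S → p r A1 gives p r A1 | p r. S → p A4 gives p A4 | p. A4 → A1 A1 gives A1 A1 | A1.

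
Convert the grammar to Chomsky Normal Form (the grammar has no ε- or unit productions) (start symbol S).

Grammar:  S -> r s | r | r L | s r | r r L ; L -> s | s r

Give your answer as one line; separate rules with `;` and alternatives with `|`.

S -> X1 X2 | r | X1 L | X2 X1 | X1 Y1; L -> s | X2 X1; X1 -> r; X2 -> s; Y1 -> X1 L

Introduce a nonterminal for each terminal appearing in a rule of length ≥ 2: X1 → r, X2 → s.
Binarize each right-hand side of length ≥ 3 by chaining fresh nonterminals (Y1, Y2, …): affected rules were S → X1 X1 L.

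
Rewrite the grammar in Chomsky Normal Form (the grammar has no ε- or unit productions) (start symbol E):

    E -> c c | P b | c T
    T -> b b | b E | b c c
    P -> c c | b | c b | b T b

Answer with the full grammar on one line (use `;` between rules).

E -> X1 X1 | P X2 | X1 T; T -> X2 X2 | X2 E | X2 Y1; P -> X1 X1 | b | X1 X2 | X2 Y2; X1 -> c; X2 -> b; Y1 -> X1 X1; Y2 -> T X2

Introduce a nonterminal for each terminal appearing in a rule of length ≥ 2: X1 → c, X2 → b.
Binarize each right-hand side of length ≥ 3 by chaining fresh nonterminals (Y1, Y2, …): affected rules were T → X2 X1 X1; P → X2 T X2.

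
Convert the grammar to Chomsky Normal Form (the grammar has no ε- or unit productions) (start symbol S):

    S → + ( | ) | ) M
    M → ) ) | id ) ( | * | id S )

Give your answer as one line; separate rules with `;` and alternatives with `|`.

Introduce a nonterminal for each terminal appearing in a rule of length ≥ 2: X1 → +, X2 → (, X3 → ), X4 → id.
Binarize each right-hand side of length ≥ 3 by chaining fresh nonterminals (Y1, Y2, …): affected rules were M → X4 X3 X2; M → X4 S X3.

S → X1 X2 | ) | X3 M; M → X3 X3 | X4 Y1 | * | X4 Y2; X1 → +; X2 → (; X3 → ); X4 → id; Y1 → X3 X2; Y2 → S X3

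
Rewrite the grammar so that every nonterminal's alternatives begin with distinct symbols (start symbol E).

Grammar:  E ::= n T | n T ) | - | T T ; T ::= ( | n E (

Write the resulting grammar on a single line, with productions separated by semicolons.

E ::= - | T T | n T E'; T ::= ( | n E (; E' ::= epsilon | )

E has alternatives sharing prefix 'n T': factor to E → n T E' with E' → ε | ).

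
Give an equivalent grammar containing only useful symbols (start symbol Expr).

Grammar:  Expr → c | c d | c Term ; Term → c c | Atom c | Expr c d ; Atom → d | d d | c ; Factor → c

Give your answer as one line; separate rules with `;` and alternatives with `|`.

Expr → c | c d | c Term; Term → c c | Atom c | Expr c d; Atom → d | d d | c

Generating nonterminals: {Atom, Expr, Factor, Term}.
Reachable from Expr after that: {Atom, Expr, Term}.
Removed useless symbols: {Factor} and every production mentioning them.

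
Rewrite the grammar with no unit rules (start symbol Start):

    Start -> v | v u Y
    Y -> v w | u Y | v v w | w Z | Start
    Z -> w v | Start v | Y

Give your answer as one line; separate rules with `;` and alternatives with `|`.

Start -> v | v u Y; Y -> v | v u Y | v w | u Y | v v w | w Z; Z -> w v | Start v | v | v u Y | v w | u Y | v v w | w Z

Unit pairs: Y ⇒* {Start}; Z ⇒* {Start, Y}.
Replace each nonterminal's rules with the union of the non-unit rules of every nonterminal it unit-derives.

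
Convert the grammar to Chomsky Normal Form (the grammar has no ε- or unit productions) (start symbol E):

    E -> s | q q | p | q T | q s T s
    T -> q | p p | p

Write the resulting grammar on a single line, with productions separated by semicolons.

E -> s | X1 X1 | p | X1 T | X1 Y1; T -> q | X3 X3 | p; X1 -> q; X2 -> s; X3 -> p; Y1 -> X2 Y2; Y2 -> T X2

Introduce a nonterminal for each terminal appearing in a rule of length ≥ 2: X1 → q, X2 → s, X3 → p.
Binarize each right-hand side of length ≥ 3 by chaining fresh nonterminals (Y1, Y2, …): affected rules were E → X1 X2 T X2.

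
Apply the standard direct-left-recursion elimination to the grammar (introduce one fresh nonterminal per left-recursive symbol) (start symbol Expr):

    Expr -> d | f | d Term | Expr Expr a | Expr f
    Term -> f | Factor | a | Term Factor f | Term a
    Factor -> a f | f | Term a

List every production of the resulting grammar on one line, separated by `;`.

Expr -> d Expr1 | f Expr1 | d Term Expr1; Term -> f Term1 | Factor Term1 | a Term1; Factor -> a f | f | Term a; Expr1 -> Expr a Expr1 | f Expr1 | ε; Term1 -> Factor f Term1 | a Term1 | ε

Directly left-recursive nonterminals: Expr, Term.
For Expr: α = {Expr a, f}, β = {d, f, d Term}. Rewrite as Expr → β Expr1 and Expr1 → α Expr1 | ε.
For Term: α = {Factor f, a}, β = {f, Factor, a}. Rewrite as Term → β Term1 and Term1 → α Term1 | ε.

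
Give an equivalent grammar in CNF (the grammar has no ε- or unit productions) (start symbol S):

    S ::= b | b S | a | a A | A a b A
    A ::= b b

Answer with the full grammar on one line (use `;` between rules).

Introduce a nonterminal for each terminal appearing in a rule of length ≥ 2: X1 → b, X2 → a.
Binarize each right-hand side of length ≥ 3 by chaining fresh nonterminals (Y1, Y2, …): affected rules were S → A X2 X1 A.

S ::= b | X1 S | a | X2 A | A Y1; A ::= X1 X1; X1 ::= b; X2 ::= a; Y1 ::= X2 Y2; Y2 ::= X1 A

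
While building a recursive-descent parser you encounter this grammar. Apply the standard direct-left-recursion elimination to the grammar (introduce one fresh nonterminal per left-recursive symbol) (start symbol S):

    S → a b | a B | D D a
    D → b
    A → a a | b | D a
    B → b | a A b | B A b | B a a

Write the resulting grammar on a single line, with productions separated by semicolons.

S → a b | a B | D D a; D → b; A → a a | b | D a; B → b B' | a A b B'; B' → A b B' | a a B' | ε

Directly left-recursive nonterminal: B.
For B: α = {A b, a a}, β = {b, a A b}. Rewrite as B → β B' and B' → α B' | ε.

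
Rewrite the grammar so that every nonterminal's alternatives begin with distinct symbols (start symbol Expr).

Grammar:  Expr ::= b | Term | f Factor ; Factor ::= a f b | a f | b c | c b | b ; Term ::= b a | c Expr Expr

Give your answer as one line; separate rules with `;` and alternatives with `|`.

Factor has alternatives sharing prefix 'a f': factor to Factor → a f Factor1 with Factor1 → b | ε.
Factor has alternatives sharing prefix 'b': factor to Factor → b Factor2 with Factor2 → c | ε.

Expr ::= b | Term | f Factor; Factor ::= c b | a f Factor1 | b Factor2; Term ::= b a | c Expr Expr; Factor1 ::= b | ε; Factor2 ::= c | ε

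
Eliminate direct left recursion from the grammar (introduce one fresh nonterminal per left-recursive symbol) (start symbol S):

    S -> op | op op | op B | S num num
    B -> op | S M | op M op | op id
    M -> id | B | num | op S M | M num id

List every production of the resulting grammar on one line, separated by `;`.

Left recursion appears on S, M.
For S: α = {num num}, β = {op, op op, op B}. Rewrite as S → β S' and S' → α S' | ε.
For M: α = {num id}, β = {id, B, num, op S M}. Rewrite as M → β M' and M' → α M' | ε.

S -> op S' | op op S' | op B S'; B -> op | S M | op M op | op id; M -> id M' | B M' | num M' | op S M M'; S' -> num num S' | ε; M' -> num id M' | ε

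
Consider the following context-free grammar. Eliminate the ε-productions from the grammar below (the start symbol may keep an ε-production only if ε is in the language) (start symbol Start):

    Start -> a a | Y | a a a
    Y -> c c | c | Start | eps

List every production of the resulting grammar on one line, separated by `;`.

Nullable nonterminals: {Start, Y}.
ε ∈ L(G) since Start is nullable, so keep Start → ε.

Start -> a a | Y | a a a | ε; Y -> c c | c | Start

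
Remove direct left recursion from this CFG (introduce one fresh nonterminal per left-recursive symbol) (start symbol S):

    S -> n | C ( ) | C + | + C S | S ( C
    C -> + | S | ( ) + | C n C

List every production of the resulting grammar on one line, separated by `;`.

S, C are directly left-recursive.
For S: α = {( C}, β = {n, C ( ), C +, + C S}. Rewrite as S → β S' and S' → α S' | ε.
For C: α = {n C}, β = {+, S, ( ) +}. Rewrite as C → β C' and C' → α C' | ε.

S -> n S' | C ( ) S' | C + S' | + C S S'; C -> + C' | S C' | ( ) + C'; S' -> ( C S' | ε; C' -> n C C' | ε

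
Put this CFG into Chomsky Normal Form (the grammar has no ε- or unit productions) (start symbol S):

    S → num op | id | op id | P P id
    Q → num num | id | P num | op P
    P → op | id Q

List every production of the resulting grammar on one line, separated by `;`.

Introduce a nonterminal for each terminal appearing in a rule of length ≥ 2: X1 → num, X2 → op, X3 → id.
Binarize each right-hand side of length ≥ 3 by chaining fresh nonterminals (Y1, Y2, …): affected rules were S → P P X3.

S → X1 X2 | id | X2 X3 | P Y1; Q → X1 X1 | id | P X1 | X2 P; P → op | X3 Q; X1 → num; X2 → op; X3 → id; Y1 → P X3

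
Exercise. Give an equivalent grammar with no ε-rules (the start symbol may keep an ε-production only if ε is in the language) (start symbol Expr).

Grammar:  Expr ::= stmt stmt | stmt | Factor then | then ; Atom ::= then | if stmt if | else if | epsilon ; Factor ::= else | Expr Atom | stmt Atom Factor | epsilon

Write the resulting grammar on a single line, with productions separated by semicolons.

Nullable set = {Atom, Factor}.
ε ∉ L(G), so no ε-production is kept.
Add the nullable-subset variants: Expr → Factor then gives Factor then | then. Factor → Expr Atom gives Expr Atom | Expr. Factor → stmt Atom Factor gives stmt Atom Factor | stmt Atom | stmt Factor | stmt.

Expr ::= stmt stmt | stmt | Factor then | then; Atom ::= then | if stmt if | else if; Factor ::= else | Expr Atom | Expr | stmt Atom Factor | stmt Atom | stmt Factor | stmt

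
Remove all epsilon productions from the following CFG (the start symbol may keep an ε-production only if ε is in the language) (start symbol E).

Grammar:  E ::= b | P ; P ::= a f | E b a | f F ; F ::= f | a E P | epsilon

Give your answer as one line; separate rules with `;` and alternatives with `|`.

Nullable nonterminals: {F}.
ε ∉ L(G), so no ε-production is kept.
Expand every rule over subsets of its nullable positions: P → f F gives f F | f.

E ::= b | P; P ::= a f | E b a | f F | f; F ::= f | a E P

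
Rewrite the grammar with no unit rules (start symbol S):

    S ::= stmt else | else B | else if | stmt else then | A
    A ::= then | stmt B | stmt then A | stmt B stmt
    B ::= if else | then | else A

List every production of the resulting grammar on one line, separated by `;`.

S ::= stmt else | else B | else if | stmt else then | then | stmt B | stmt then A | stmt B stmt; A ::= then | stmt B | stmt then A | stmt B stmt; B ::= if else | then | else A

Unit pairs: S ⇒* {A}.
For every A with A ⇒* B via unit rules, add B's non-unit alternatives to A; then delete every rule of the form X → Y.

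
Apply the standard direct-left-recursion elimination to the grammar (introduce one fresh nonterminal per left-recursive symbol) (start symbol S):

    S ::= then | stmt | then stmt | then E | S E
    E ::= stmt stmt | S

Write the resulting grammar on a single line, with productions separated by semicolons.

Left recursion appears on S.
For S: α = {E}, β = {then, stmt, then stmt, then E}. Rewrite as S → β S' and S' → α S' | ε.

S ::= then S' | stmt S' | then stmt S' | then E S'; E ::= stmt stmt | S; S' ::= E S' | ε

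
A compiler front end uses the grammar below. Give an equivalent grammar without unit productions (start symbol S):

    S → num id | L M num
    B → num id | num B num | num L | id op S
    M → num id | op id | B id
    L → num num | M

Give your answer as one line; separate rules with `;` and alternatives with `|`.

Unit pairs: L ⇒* {M}.
For every A with A ⇒* B via unit rules, add B's non-unit alternatives to A; then delete every rule of the form X → Y.

S → num id | L M num; B → num id | num B num | num L | id op S; M → num id | op id | B id; L → num num | num id | op id | B id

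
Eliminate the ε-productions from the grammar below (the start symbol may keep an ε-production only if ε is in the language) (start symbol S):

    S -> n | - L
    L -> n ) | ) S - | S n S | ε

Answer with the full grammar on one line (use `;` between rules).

S -> n | - L | -; L -> n ) | ) S - | S n S

Nullable nonterminals: {L}.
ε ∉ L(G), so no ε-production is kept.
Expand every rule over subsets of its nullable positions: S → - L gives - L | -.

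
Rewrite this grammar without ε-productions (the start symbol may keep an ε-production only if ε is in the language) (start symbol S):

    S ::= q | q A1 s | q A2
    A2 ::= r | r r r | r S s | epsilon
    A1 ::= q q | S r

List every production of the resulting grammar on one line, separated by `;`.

Nullable set = {A2}.
ε ∉ L(G), so no ε-production is kept.

S ::= q | q A1 s | q A2; A2 ::= r | r r r | r S s; A1 ::= q q | S r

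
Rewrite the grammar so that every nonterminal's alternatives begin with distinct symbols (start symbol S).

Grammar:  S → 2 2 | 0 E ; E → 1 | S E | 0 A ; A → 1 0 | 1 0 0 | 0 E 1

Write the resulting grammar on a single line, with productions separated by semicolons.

S → 2 2 | 0 E; E → 1 | S E | 0 A; A → 0 E 1 | 1 0 A'; A' → ε | 0

A has alternatives sharing prefix '1 0': factor to A → 1 0 A' with A' → ε | 0.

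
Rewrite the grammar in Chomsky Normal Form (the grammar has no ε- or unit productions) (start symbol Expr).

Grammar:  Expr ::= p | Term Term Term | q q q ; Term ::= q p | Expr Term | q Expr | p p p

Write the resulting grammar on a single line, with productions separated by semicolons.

Introduce a nonterminal for each terminal appearing in a rule of length ≥ 2: X1 → q, X2 → p.
Binarize each right-hand side of length ≥ 3 by chaining fresh nonterminals (Y1, Y2, …): affected rules were Expr → Term Term Term; Expr → X1 X1 X1; Term → X2 X2 X2.

Expr ::= p | Term Y1 | X1 Y2; Term ::= X1 X2 | Expr Term | X1 Expr | X2 Y3; X1 ::= q; X2 ::= p; Y1 ::= Term Term; Y2 ::= X1 X1; Y3 ::= X2 X2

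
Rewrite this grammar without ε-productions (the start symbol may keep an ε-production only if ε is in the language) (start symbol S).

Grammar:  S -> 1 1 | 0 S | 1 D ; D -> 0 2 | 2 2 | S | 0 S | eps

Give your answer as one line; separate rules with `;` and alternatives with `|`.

Nullable nonterminals: {D}.
ε ∉ L(G), so no ε-production is kept.
For each production, add variants omitting each subset of nullable occurrences: S → 1 D gives 1 D | 1.

S -> 1 1 | 0 S | 1 D | 1; D -> 0 2 | 2 2 | S | 0 S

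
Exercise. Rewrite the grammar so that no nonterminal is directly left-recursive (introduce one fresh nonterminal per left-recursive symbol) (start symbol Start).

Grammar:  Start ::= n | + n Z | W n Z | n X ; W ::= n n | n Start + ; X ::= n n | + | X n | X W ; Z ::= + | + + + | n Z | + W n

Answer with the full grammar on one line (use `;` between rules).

X is directly left-recursive.
For X: α = {n, W}, β = {n n, +}. Rewrite as X → β X1 and X1 → α X1 | ε.

Start ::= n | + n Z | W n Z | n X; W ::= n n | n Start +; X ::= n n X1 | + X1; Z ::= + | + + + | n Z | + W n; X1 ::= n X1 | W X1 | ε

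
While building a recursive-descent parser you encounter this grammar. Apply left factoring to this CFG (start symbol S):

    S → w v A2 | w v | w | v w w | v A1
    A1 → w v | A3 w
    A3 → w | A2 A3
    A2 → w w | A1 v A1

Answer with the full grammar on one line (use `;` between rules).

S has alternatives sharing prefix 'w': factor to S → w S' with S' → v A2 | v | ε.
S has alternatives sharing prefix 'v': factor to S → v S'' with S'' → w w | A1.
S' has alternatives sharing prefix 'v': factor to S' → v S''' with S''' → A2 | ε.

S → w S' | v S''; A1 → w v | A3 w; A3 → w | A2 A3; A2 → w w | A1 v A1; S' → eps | v S'''; S'' → w w | A1; S''' → A2 | eps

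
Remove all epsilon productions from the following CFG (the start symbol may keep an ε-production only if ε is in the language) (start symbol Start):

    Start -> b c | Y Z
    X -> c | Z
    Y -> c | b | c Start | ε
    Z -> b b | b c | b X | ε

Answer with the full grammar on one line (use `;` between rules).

The nullable symbols are {Start, X, Y, Z}.
ε ∈ L(G) since Start is nullable, so keep Start → ε.
For each production, add variants omitting each subset of nullable occurrences: Start → Y Z gives Y Z | Y | Z. Z → b X gives b X | b.

Start -> b c | Y Z | Y | Z | ε; X -> c | Z; Y -> c | b | c Start; Z -> b b | b c | b X | b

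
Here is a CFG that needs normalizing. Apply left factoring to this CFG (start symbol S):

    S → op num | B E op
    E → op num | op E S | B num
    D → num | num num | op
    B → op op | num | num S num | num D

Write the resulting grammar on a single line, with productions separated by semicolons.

S → op num | B E op; E → B num | op E'; D → op | num D'; B → op op | num B'; E' → num | E S; D' → ε | num; B' → ε | S num | D

E has alternatives sharing prefix 'op': factor to E → op E' with E' → num | E S.
D has alternatives sharing prefix 'num': factor to D → num D' with D' → ε | num.
B has alternatives sharing prefix 'num': factor to B → num B' with B' → ε | S num | D.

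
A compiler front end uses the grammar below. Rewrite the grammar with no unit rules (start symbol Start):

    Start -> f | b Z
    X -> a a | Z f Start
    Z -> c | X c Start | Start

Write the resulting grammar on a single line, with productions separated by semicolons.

Unit pairs: Z ⇒* {Start}.
For each unit pair (A, B), copy every non-unit production of B to A, then drop all unit productions.

Start -> f | b Z; X -> a a | Z f Start; Z -> c | X c Start | f | b Z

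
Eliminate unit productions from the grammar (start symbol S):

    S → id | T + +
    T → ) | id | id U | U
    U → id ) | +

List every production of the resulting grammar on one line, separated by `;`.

Unit pairs: T ⇒* {U}.
Replace each nonterminal's rules with the union of the non-unit rules of every nonterminal it unit-derives.

S → id | T + +; T → id ) | + | ) | id | id U; U → id ) | +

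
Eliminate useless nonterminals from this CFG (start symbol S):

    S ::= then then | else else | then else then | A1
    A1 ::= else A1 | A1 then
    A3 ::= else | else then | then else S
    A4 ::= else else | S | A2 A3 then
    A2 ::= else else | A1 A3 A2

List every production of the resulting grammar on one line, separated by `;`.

Generating nonterminals: {A2, A3, A4, S}.
Reachable from S after that: {S}.
Removed useless symbols: {A1, A2, A3, A4} and every production mentioning them.

S ::= then then | else else | then else then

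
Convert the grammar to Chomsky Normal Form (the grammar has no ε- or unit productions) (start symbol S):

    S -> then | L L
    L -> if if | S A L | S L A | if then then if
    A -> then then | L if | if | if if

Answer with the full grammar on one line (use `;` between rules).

Introduce a nonterminal for each terminal appearing in a rule of length ≥ 2: X1 → if, X2 → then.
Binarize each right-hand side of length ≥ 3 by chaining fresh nonterminals (Y1, Y2, …): affected rules were L → S A L; L → S L A; L → X1 X2 X2 X1.

S -> then | L L; L -> X1 X1 | S Y1 | S Y2 | X1 Y3; A -> X2 X2 | L X1 | if | X1 X1; X1 -> if; X2 -> then; Y1 -> A L; Y2 -> L A; Y3 -> X2 Y4; Y4 -> X2 X1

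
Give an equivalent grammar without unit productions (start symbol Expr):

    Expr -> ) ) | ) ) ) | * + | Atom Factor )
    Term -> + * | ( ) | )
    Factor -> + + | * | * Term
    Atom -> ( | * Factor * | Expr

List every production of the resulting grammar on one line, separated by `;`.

Unit pairs: Atom ⇒* {Expr}.
For each unit pair (A, B), copy every non-unit production of B to A, then drop all unit productions.

Expr -> ) ) | ) ) ) | * + | Atom Factor ); Term -> + * | ( ) | ); Factor -> + + | * | * Term; Atom -> ( | * Factor * | ) ) | ) ) ) | * + | Atom Factor )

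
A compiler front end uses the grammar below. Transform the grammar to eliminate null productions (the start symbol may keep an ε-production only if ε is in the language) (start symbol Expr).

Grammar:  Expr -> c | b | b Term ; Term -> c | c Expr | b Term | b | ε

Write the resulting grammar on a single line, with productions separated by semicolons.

The nullable symbols are {Term}.
ε ∉ L(G), so no ε-production is kept.
Expand every rule over subsets of its nullable positions: Term → b Term gives b Term | b.

Expr -> c | b | b Term; Term -> c | c Expr | b Term | b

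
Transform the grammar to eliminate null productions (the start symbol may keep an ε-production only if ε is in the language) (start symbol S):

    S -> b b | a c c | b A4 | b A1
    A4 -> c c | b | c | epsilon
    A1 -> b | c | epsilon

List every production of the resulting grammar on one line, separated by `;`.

Nullable nonterminals: {A1, A4}.
ε ∉ L(G), so no ε-production is kept.
Expand every rule over subsets of its nullable positions: S → b A4 gives b A4 | b.

S -> b b | a c c | b A4 | b | b A1; A4 -> c c | b | c; A1 -> b | c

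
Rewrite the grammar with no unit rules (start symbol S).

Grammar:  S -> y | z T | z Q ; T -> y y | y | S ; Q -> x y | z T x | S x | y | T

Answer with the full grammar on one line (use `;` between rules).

Unit pairs: Q ⇒* {S, T}; T ⇒* {S}.
For every A with A ⇒* B via unit rules, add B's non-unit alternatives to A; then delete every rule of the form X → Y.

S -> y | z T | z Q; T -> y | z T | z Q | y y; Q -> y | z T | z Q | x y | z T x | S x | y y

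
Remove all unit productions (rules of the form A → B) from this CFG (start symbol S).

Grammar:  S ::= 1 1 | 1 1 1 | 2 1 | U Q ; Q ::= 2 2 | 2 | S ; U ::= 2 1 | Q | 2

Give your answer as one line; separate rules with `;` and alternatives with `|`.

Unit pairs: Q ⇒* {S}; U ⇒* {Q, S}.
For every A with A ⇒* B via unit rules, add B's non-unit alternatives to A; then delete every rule of the form X → Y.

S ::= 1 1 | 1 1 1 | 2 1 | U Q; Q ::= 1 1 | 1 1 1 | 2 1 | U Q | 2 2 | 2; U ::= 2 1 | 2 | 1 1 | 1 1 1 | U Q | 2 2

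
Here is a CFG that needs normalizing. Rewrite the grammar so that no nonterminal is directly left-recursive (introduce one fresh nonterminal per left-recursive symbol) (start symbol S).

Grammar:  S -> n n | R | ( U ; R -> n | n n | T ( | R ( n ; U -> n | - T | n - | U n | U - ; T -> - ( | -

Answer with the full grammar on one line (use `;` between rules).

R, U are directly left-recursive.
For R: α = {( n}, β = {n, n n, T (}. Rewrite as R → β R' and R' → α R' | ε.
For U: α = {n, -}, β = {n, - T, n -}. Rewrite as U → β U' and U' → α U' | ε.

S -> n n | R | ( U; R -> n R' | n n R' | T ( R'; U -> n U' | - T U' | n - U'; T -> - ( | -; R' -> ( n R' | epsilon; U' -> n U' | - U' | epsilon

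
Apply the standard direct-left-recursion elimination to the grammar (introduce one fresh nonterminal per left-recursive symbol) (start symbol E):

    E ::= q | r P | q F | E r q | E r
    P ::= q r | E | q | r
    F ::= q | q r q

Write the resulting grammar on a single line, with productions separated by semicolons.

E ::= q E' | r P E' | q F E'; P ::= q r | E | q | r; F ::= q | q r q; E' ::= r q E' | r E' | ε

Directly left-recursive nonterminal: E.
For E: α = {r q, r}, β = {q, r P, q F}. Rewrite as E → β E' and E' → α E' | ε.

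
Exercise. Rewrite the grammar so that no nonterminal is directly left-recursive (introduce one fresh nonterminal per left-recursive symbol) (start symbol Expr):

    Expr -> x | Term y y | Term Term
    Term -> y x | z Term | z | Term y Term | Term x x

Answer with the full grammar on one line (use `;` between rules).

Directly left-recursive nonterminal: Term.
For Term: α = {y Term, x x}, β = {y x, z Term, z}. Rewrite as Term → β Term1 and Term1 → α Term1 | ε.

Expr -> x | Term y y | Term Term; Term -> y x Term1 | z Term Term1 | z Term1; Term1 -> y Term Term1 | x x Term1 | ε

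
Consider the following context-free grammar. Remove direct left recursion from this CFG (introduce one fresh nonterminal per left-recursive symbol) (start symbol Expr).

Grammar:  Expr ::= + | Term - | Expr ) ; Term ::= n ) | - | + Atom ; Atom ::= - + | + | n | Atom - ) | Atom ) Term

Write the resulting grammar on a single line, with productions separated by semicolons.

Expr ::= + Expr1 | Term - Expr1; Term ::= n ) | - | + Atom; Atom ::= - + Atom1 | + Atom1 | n Atom1; Expr1 ::= ) Expr1 | epsilon; Atom1 ::= - ) Atom1 | ) Term Atom1 | epsilon

Directly left-recursive nonterminals: Expr, Atom.
For Expr: α = {)}, β = {+, Term -}. Rewrite as Expr → β Expr1 and Expr1 → α Expr1 | ε.
For Atom: α = {- ), ) Term}, β = {- +, +, n}. Rewrite as Atom → β Atom1 and Atom1 → α Atom1 | ε.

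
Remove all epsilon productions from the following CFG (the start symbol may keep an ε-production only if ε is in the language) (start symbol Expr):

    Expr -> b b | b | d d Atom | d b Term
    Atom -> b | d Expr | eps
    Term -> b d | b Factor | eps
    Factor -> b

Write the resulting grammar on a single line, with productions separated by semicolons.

Nullable set = {Atom, Term}.
ε ∉ L(G), so no ε-production is kept.
Expand every rule over subsets of its nullable positions: Expr → d d Atom gives d d Atom | d d. Expr → d b Term gives d b Term | d b.

Expr -> b b | b | d d Atom | d d | d b Term | d b; Atom -> b | d Expr; Term -> b d | b Factor; Factor -> b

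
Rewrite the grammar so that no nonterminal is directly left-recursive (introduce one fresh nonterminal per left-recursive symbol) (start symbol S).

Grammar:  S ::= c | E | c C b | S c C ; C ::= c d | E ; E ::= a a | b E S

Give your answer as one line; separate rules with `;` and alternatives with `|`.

S is directly left-recursive.
For S: α = {c C}, β = {c, E, c C b}. Rewrite as S → β S' and S' → α S' | ε.

S ::= c S' | E S' | c C b S'; C ::= c d | E; E ::= a a | b E S; S' ::= c C S' | ε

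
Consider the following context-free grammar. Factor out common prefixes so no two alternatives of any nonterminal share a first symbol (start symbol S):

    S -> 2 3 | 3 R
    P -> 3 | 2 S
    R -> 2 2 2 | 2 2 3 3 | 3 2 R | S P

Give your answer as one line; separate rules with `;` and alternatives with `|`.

S -> 2 3 | 3 R; P -> 3 | 2 S; R -> 3 2 R | S P | 2 2 R'; R' -> 2 | 3 3

R has alternatives sharing prefix '2 2': factor to R → 2 2 R' with R' → 2 | 3 3.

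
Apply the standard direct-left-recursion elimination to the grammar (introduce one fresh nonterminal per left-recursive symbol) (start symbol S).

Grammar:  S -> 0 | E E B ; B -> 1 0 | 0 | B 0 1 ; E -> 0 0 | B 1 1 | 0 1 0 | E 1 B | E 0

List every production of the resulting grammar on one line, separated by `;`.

B, E are directly left-recursive.
For B: α = {0 1}, β = {1 0, 0}. Rewrite as B → β B' and B' → α B' | ε.
For E: α = {1 B, 0}, β = {0 0, B 1 1, 0 1 0}. Rewrite as E → β E' and E' → α E' | ε.

S -> 0 | E E B; B -> 1 0 B' | 0 B'; E -> 0 0 E' | B 1 1 E' | 0 1 0 E'; B' -> 0 1 B' | ε; E' -> 1 B E' | 0 E' | ε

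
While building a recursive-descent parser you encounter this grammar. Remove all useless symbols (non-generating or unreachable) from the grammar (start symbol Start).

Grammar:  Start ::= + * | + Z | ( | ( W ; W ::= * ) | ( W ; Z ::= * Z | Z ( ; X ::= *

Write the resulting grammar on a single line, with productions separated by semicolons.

Generating nonterminals: {Start, W, X}.
Reachable from Start after that: {Start, W}.
Removed useless symbols: {X, Z} and every production mentioning them.

Start ::= + * | ( | ( W; W ::= * ) | ( W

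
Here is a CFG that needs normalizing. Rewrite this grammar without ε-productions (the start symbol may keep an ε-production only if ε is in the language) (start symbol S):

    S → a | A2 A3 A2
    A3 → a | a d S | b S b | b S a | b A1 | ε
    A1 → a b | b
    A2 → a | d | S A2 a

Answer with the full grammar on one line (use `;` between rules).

Nullable nonterminals: {A3}.
ε ∉ L(G), so no ε-production is kept.
Expand every rule over subsets of its nullable positions: S → A2 A3 A2 gives A2 A3 A2 | A2 A2.

S → a | A2 A3 A2 | A2 A2; A3 → a | a d S | b S b | b S a | b A1; A1 → a b | b; A2 → a | d | S A2 a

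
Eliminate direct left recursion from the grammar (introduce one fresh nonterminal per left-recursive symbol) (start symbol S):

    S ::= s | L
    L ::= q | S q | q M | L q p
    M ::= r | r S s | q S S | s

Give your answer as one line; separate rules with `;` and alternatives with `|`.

S ::= s | L; L ::= q L' | S q L' | q M L'; M ::= r | r S s | q S S | s; L' ::= q p L' | ε

Left recursion appears on L.
For L: α = {q p}, β = {q, S q, q M}. Rewrite as L → β L' and L' → α L' | ε.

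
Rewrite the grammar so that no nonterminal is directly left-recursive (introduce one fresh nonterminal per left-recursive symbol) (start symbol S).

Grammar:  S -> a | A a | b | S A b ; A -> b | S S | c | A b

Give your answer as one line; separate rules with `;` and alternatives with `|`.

S -> a S' | A a S' | b S'; A -> b A' | S S A' | c A'; S' -> A b S' | eps; A' -> b A' | eps

Left recursion appears on S, A.
For S: α = {A b}, β = {a, A a, b}. Rewrite as S → β S' and S' → α S' | ε.
For A: α = {b}, β = {b, S S, c}. Rewrite as A → β A' and A' → α A' | ε.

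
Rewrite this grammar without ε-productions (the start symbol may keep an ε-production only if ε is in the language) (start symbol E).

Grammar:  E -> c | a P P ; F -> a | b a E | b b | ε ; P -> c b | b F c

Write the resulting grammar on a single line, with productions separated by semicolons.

E -> c | a P P; F -> a | b a E | b b; P -> c b | b F c | b c

Nullable set = {F}.
ε ∉ L(G), so no ε-production is kept.
Expand every rule over subsets of its nullable positions: P → b F c gives b F c | b c.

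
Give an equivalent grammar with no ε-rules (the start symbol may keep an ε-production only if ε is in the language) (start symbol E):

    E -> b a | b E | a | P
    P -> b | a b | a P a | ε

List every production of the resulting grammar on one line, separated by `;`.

E -> b a | b E | b | a | P | ε; P -> b | a b | a P a | a a

Nullable nonterminals: {E, P}.
ε ∈ L(G) since E is nullable, so keep E → ε.
For each production, add variants omitting each subset of nullable occurrences: E → b E gives b E | b. P → a P a gives a P a | a a.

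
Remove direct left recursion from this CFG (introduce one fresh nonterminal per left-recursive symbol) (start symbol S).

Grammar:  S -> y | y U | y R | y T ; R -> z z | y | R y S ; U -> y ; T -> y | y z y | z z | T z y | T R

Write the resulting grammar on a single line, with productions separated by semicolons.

S -> y | y U | y R | y T; R -> z z R' | y R'; U -> y; T -> y T' | y z y T' | z z T'; R' -> y S R' | ε; T' -> z y T' | R T' | ε

Left recursion appears on R, T.
For R: α = {y S}, β = {z z, y}. Rewrite as R → β R' and R' → α R' | ε.
For T: α = {z y, R}, β = {y, y z y, z z}. Rewrite as T → β T' and T' → α T' | ε.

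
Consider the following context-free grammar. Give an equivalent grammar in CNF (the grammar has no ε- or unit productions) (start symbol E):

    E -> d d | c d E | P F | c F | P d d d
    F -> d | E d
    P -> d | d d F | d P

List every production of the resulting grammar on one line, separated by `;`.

Introduce a nonterminal for each terminal appearing in a rule of length ≥ 2: X1 → d, X2 → c.
Binarize each right-hand side of length ≥ 3 by chaining fresh nonterminals (Y1, Y2, …): affected rules were E → X2 X1 E; E → P X1 X1 X1; P → X1 X1 F.

E -> X1 X1 | X2 Y1 | P F | X2 F | P Y2; F -> d | E X1; P -> d | X1 Y4 | X1 P; X1 -> d; X2 -> c; Y1 -> X1 E; Y2 -> X1 Y3; Y3 -> X1 X1; Y4 -> X1 F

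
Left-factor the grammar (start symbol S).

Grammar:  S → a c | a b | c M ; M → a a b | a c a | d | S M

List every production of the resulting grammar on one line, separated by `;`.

S → c M | a S'; M → d | S M | a M'; S' → c | b; M' → a b | c a

S has alternatives sharing prefix 'a': factor to S → a S' with S' → c | b.
M has alternatives sharing prefix 'a': factor to M → a M' with M' → a b | c a.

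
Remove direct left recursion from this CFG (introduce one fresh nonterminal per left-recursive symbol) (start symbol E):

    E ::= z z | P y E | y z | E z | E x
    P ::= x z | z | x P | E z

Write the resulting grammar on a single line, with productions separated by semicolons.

Directly left-recursive nonterminal: E.
For E: α = {z, x}, β = {z z, P y E, y z}. Rewrite as E → β E' and E' → α E' | ε.

E ::= z z E' | P y E E' | y z E'; P ::= x z | z | x P | E z; E' ::= z E' | x E' | ε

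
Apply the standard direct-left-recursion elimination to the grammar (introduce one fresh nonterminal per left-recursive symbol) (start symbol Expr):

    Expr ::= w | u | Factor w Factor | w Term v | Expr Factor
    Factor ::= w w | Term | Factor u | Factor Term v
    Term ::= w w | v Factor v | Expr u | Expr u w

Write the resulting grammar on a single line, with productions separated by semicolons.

Left recursion appears on Expr, Factor.
For Expr: α = {Factor}, β = {w, u, Factor w Factor, w Term v}. Rewrite as Expr → β Expr1 and Expr1 → α Expr1 | ε.
For Factor: α = {u, Term v}, β = {w w, Term}. Rewrite as Factor → β Factor1 and Factor1 → α Factor1 | ε.

Expr ::= w Expr1 | u Expr1 | Factor w Factor Expr1 | w Term v Expr1; Factor ::= w w Factor1 | Term Factor1; Term ::= w w | v Factor v | Expr u | Expr u w; Expr1 ::= Factor Expr1 | ε; Factor1 ::= u Factor1 | Term v Factor1 | ε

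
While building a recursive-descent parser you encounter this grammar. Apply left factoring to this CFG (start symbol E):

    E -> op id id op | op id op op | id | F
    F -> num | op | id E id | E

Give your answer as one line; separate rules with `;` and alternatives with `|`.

E -> id | F | op id E'; F -> num | op | id E id | E; E' -> id op | op op

E has alternatives sharing prefix 'op id': factor to E → op id E' with E' → id op | op op.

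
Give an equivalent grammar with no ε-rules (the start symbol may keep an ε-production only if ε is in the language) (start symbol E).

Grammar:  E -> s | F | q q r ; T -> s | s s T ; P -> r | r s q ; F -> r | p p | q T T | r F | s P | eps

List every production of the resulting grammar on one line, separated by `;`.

Nullable nonterminals: {E, F}.
ε ∈ L(G) since E is nullable, so keep E → ε.

E -> s | F | q q r | ε; T -> s | s s T; P -> r | r s q; F -> r | p p | q T T | r F | s P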